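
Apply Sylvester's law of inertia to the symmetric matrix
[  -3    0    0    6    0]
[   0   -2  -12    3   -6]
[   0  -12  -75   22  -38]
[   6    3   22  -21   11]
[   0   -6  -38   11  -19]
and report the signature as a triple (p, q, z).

Answer: (1, 4, 0)

Derivation:
step 0: pivot -3 → sign −
step 1: pivot -2 → sign −
step 2: pivot -3 → sign −
step 3: pivot 5/6 → sign +
step 4: pivot -1/5 → sign −
signature = (1, 4, 0)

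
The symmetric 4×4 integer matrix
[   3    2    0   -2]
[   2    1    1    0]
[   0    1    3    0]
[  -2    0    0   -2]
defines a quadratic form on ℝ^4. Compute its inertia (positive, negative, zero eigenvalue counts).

Answer: (2, 2, 0)

Derivation:
step 0: pivot 3 → sign +
step 1: pivot -1/3 → sign −
step 2: pivot 6 → sign +
step 3: pivot -2/3 → sign −
signature = (2, 2, 0)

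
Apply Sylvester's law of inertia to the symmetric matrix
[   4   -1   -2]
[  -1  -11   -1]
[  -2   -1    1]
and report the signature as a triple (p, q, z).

step 0: pivot 4 → sign +
step 1: pivot -45/4 → sign −
step 2: pivot 1/5 → sign +
signature = (2, 1, 0)

Answer: (2, 1, 0)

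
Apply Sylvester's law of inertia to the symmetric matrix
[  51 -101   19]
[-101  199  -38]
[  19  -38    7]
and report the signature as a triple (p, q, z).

step 0: pivot 51 → sign +
step 1: pivot -52/51 → sign −
step 2: pivot 3/52 → sign +
signature = (2, 1, 0)

Answer: (2, 1, 0)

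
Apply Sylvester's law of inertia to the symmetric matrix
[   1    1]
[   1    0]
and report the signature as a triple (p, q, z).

Answer: (1, 1, 0)

Derivation:
step 0: pivot 1 → sign +
step 1: pivot -1 → sign −
signature = (1, 1, 0)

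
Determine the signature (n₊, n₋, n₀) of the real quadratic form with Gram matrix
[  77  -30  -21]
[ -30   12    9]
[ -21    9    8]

step 0: pivot 77 → sign +
step 1: pivot 24/77 → sign +
step 2: pivot 1/8 → sign +
signature = (3, 0, 0)

Answer: (3, 0, 0)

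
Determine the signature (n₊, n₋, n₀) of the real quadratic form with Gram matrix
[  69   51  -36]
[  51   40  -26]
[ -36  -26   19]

Answer: (3, 0, 0)

Derivation:
step 0: pivot 69 → sign +
step 1: pivot 53/23 → sign +
step 2: pivot 3/53 → sign +
signature = (3, 0, 0)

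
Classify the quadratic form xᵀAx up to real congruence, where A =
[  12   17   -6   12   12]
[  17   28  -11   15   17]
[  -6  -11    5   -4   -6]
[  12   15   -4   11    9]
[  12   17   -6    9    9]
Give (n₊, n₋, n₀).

step 0: pivot 12 → sign +
step 1: pivot 47/12 → sign +
step 2: pivot 19/47 → sign +
step 3: pivot -63/19 → sign −
step 4: pivot -2/7 → sign −
signature = (3, 2, 0)

Answer: (3, 2, 0)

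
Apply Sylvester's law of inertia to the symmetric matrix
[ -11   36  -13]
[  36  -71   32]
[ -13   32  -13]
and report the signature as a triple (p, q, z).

step 0: pivot -11 → sign −
step 1: pivot 515/11 → sign +
step 2: pivot -6/515 → sign −
signature = (1, 2, 0)

Answer: (1, 2, 0)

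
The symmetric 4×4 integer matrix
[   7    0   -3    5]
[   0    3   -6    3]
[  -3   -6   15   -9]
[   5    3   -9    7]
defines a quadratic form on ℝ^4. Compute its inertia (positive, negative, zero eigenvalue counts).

step 0: pivot 7 → sign +
step 1: pivot 3 → sign +
step 2: pivot 12/7 → sign +
step 3: row/col 3 already zero → sign 0
signature = (3, 0, 1)

Answer: (3, 0, 1)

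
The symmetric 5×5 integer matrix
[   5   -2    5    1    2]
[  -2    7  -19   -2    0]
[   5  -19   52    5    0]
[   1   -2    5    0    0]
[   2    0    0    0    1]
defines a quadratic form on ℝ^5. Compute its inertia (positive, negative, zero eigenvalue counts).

Answer: (3, 1, 1)

Derivation:
step 0: pivot 5 → sign +
step 1: pivot 31/5 → sign +
step 2: pivot 12/31 → sign +
step 3: pivot -1 → sign −
step 4: row/col 4 already zero → sign 0
signature = (3, 1, 1)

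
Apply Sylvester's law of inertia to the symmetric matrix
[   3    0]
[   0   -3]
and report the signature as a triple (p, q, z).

Answer: (1, 1, 0)

Derivation:
step 0: pivot 3 → sign +
step 1: pivot -3 → sign −
signature = (1, 1, 0)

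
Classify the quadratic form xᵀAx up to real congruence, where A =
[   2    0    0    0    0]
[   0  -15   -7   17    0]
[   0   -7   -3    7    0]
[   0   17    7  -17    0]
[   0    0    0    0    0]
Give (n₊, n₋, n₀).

step 0: pivot 2 → sign +
step 1: pivot -15 → sign −
step 2: pivot 4/15 → sign +
step 3: pivot -1 → sign −
step 4: row/col 4 already zero → sign 0
signature = (2, 2, 1)

Answer: (2, 2, 1)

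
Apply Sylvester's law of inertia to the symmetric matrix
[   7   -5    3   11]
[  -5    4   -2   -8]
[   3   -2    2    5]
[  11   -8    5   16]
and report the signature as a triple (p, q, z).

Answer: (3, 1, 0)

Derivation:
step 0: pivot 7 → sign +
step 1: pivot 3/7 → sign +
step 2: pivot 2/3 → sign +
step 3: pivot -3/2 → sign −
signature = (3, 1, 0)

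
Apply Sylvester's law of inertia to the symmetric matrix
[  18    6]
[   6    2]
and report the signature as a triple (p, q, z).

step 0: pivot 18 → sign +
step 1: row/col 1 already zero → sign 0
signature = (1, 0, 1)

Answer: (1, 0, 1)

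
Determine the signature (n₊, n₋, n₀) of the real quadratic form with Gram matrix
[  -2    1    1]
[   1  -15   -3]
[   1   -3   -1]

Answer: (0, 3, 0)

Derivation:
step 0: pivot -2 → sign −
step 1: pivot -29/2 → sign −
step 2: pivot -2/29 → sign −
signature = (0, 3, 0)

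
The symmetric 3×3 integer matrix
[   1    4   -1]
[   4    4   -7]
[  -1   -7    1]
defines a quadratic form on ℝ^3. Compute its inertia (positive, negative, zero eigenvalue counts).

step 0: pivot 1 → sign +
step 1: pivot -12 → sign −
step 2: pivot 3/4 → sign +
signature = (2, 1, 0)

Answer: (2, 1, 0)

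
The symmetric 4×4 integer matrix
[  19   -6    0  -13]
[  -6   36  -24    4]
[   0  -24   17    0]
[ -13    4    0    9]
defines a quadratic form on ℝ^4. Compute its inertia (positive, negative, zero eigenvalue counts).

step 0: pivot 19 → sign +
step 1: pivot 648/19 → sign +
step 2: pivot 1/9 → sign +
step 3: pivot 1/18 → sign +
signature = (4, 0, 0)

Answer: (4, 0, 0)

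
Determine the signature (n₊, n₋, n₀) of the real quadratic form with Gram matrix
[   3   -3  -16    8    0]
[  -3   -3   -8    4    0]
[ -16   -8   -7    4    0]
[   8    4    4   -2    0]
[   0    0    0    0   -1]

step 0: pivot 3 → sign +
step 1: pivot -6 → sign −
step 2: pivot 11/3 → sign +
step 3: pivot 2/11 → sign +
step 4: pivot -1 → sign −
signature = (3, 2, 0)

Answer: (3, 2, 0)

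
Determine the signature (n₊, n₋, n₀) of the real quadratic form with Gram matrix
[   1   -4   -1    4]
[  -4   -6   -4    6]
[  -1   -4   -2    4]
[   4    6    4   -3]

Answer: (2, 2, 0)

Derivation:
step 0: pivot 1 → sign +
step 1: pivot -22 → sign −
step 2: pivot -1/11 → sign −
step 3: pivot 3 → sign +
signature = (2, 2, 0)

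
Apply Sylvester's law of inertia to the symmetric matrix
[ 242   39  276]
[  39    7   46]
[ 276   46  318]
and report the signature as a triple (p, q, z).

Answer: (2, 1, 0)

Derivation:
step 0: pivot 242 → sign +
step 1: pivot 173/242 → sign +
step 2: pivot -2/173 → sign −
signature = (2, 1, 0)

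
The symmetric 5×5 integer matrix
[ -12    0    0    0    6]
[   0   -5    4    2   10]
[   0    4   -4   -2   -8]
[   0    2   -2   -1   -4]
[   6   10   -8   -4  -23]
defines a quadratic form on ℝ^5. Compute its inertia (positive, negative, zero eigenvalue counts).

Answer: (0, 3, 2)

Derivation:
step 0: pivot -12 → sign −
step 1: pivot -5 → sign −
step 2: pivot -4/5 → sign −
step 3: row/col 3 already zero → sign 0
step 4: row/col 4 already zero → sign 0
signature = (0, 3, 2)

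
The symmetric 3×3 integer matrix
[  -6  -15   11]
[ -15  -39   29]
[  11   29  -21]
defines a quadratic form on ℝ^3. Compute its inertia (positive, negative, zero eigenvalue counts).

Answer: (1, 2, 0)

Derivation:
step 0: pivot -6 → sign −
step 1: pivot -3/2 → sign −
step 2: pivot 2/3 → sign +
signature = (1, 2, 0)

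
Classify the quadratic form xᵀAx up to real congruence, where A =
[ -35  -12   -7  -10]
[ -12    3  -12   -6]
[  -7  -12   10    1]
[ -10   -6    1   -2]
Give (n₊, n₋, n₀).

step 0: pivot -35 → sign −
step 1: pivot 249/35 → sign +
step 2: pivot -129/83 → sign −
step 3: pivot 3/43 → sign +
signature = (2, 2, 0)

Answer: (2, 2, 0)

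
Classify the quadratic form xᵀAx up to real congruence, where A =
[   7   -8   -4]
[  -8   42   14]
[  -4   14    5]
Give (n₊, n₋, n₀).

Answer: (3, 0, 0)

Derivation:
step 0: pivot 7 → sign +
step 1: pivot 230/7 → sign +
step 2: pivot 1/115 → sign +
signature = (3, 0, 0)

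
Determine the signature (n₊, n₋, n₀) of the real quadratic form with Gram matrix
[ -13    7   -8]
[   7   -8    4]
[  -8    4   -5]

Answer: (0, 3, 0)

Derivation:
step 0: pivot -13 → sign −
step 1: pivot -55/13 → sign −
step 2: pivot -3/55 → sign −
signature = (0, 3, 0)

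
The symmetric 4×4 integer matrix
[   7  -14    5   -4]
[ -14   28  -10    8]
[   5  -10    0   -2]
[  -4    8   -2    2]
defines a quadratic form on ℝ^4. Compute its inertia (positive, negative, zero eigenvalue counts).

step 0: pivot 7 → sign +
step 1: pivot -25/7 → sign −
step 2: pivot -2/25 → sign −
step 3: row/col 3 already zero → sign 0
signature = (1, 2, 1)

Answer: (1, 2, 1)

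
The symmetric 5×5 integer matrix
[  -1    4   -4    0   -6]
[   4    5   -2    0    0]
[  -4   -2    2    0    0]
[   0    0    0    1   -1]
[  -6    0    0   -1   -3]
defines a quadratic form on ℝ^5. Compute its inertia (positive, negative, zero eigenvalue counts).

step 0: pivot -1 → sign −
step 1: pivot 21 → sign +
step 2: pivot 18/7 → sign +
step 3: pivot 1 → sign +
step 4: row/col 4 already zero → sign 0
signature = (3, 1, 1)

Answer: (3, 1, 1)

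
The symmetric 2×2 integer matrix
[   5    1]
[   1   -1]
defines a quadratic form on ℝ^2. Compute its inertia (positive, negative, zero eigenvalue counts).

Answer: (1, 1, 0)

Derivation:
step 0: pivot 5 → sign +
step 1: pivot -6/5 → sign −
signature = (1, 1, 0)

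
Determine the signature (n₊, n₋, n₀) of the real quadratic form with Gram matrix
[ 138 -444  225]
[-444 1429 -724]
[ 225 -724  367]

Answer: (3, 0, 0)

Derivation:
step 0: pivot 138 → sign +
step 1: pivot 11/23 → sign +
step 2: pivot 3/22 → sign +
signature = (3, 0, 0)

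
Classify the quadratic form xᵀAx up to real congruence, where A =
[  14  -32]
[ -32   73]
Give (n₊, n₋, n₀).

step 0: pivot 14 → sign +
step 1: pivot -1/7 → sign −
signature = (1, 1, 0)

Answer: (1, 1, 0)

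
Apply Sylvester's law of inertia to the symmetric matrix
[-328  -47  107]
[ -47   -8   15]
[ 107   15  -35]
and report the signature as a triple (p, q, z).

Answer: (0, 3, 0)

Derivation:
step 0: pivot -328 → sign −
step 1: pivot -415/328 → sign −
step 2: pivot -3/415 → sign −
signature = (0, 3, 0)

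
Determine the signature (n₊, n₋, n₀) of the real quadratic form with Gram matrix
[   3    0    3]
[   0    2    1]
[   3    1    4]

step 0: pivot 3 → sign +
step 1: pivot 2 → sign +
step 2: pivot 1/2 → sign +
signature = (3, 0, 0)

Answer: (3, 0, 0)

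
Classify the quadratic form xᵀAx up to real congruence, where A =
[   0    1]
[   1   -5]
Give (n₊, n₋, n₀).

step 0: pivot -5 → sign −
step 1: pivot 1/5 → sign +
signature = (1, 1, 0)

Answer: (1, 1, 0)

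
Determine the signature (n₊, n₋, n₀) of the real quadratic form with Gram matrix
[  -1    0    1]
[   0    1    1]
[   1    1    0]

Answer: (1, 1, 1)

Derivation:
step 0: pivot -1 → sign −
step 1: pivot 1 → sign +
step 2: row/col 2 already zero → sign 0
signature = (1, 1, 1)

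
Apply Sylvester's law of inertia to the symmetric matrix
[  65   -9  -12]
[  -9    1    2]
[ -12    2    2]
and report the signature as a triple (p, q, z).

step 0: pivot 65 → sign +
step 1: pivot -16/65 → sign −
step 2: pivot 1/4 → sign +
signature = (2, 1, 0)

Answer: (2, 1, 0)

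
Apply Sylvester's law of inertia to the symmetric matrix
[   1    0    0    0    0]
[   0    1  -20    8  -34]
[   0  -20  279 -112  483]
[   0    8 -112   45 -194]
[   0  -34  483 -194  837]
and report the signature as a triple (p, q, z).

step 0: pivot 1 → sign +
step 1: pivot 1 → sign +
step 2: pivot -121 → sign −
step 3: pivot 5/121 → sign +
step 4: pivot 6/5 → sign +
signature = (4, 1, 0)

Answer: (4, 1, 0)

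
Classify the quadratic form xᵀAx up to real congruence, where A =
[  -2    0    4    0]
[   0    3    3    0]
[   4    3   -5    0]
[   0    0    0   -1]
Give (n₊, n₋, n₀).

step 0: pivot -2 → sign −
step 1: pivot 3 → sign +
step 2: pivot -1 → sign −
step 3: row/col 3 already zero → sign 0
signature = (1, 2, 1)

Answer: (1, 2, 1)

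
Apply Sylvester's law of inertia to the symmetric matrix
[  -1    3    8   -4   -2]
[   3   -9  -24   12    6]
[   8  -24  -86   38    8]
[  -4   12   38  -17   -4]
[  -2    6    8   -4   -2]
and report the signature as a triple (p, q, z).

Answer: (1, 3, 1)

Derivation:
step 0: pivot -1 → sign −
step 1: pivot -22 → sign −
step 2: pivot 7/11 → sign +
step 3: pivot -2/7 → sign −
step 4: row/col 4 already zero → sign 0
signature = (1, 3, 1)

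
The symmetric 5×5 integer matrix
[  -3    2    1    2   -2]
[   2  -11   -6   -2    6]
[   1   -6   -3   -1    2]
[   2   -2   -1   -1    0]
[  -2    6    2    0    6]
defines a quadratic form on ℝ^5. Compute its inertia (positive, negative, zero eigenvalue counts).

step 0: pivot -3 → sign −
step 1: pivot -29/3 → sign −
step 2: pivot 8/29 → sign +
step 3: pivot 3/8 → sign +
step 4: pivot -2 → sign −
signature = (2, 3, 0)

Answer: (2, 3, 0)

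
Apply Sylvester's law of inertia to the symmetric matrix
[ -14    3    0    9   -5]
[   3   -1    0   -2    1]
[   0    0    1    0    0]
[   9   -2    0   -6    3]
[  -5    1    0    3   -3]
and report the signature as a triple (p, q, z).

step 0: pivot -14 → sign −
step 1: pivot -5/14 → sign −
step 2: pivot 1 → sign +
step 3: pivot -1/5 → sign −
step 4: pivot -1 → sign −
signature = (1, 4, 0)

Answer: (1, 4, 0)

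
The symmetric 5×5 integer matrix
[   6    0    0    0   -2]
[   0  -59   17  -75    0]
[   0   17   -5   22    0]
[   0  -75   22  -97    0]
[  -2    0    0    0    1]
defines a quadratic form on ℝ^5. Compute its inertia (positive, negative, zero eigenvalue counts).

step 0: pivot 6 → sign +
step 1: pivot -59 → sign −
step 2: pivot -6/59 → sign −
step 3: pivot -1/6 → sign −
step 4: pivot 1/3 → sign +
signature = (2, 3, 0)

Answer: (2, 3, 0)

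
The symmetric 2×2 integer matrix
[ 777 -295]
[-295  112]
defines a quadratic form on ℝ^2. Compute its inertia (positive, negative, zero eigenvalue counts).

Answer: (1, 1, 0)

Derivation:
step 0: pivot 777 → sign +
step 1: pivot -1/777 → sign −
signature = (1, 1, 0)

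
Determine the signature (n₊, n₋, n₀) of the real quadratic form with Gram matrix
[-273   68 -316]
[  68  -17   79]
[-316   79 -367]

step 0: pivot -273 → sign −
step 1: pivot -17/273 → sign −
step 2: pivot 2/17 → sign +
signature = (1, 2, 0)

Answer: (1, 2, 0)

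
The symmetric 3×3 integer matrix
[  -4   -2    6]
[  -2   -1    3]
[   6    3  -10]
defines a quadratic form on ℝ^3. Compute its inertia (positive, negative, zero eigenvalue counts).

step 0: pivot -4 → sign −
step 1: pivot -1 → sign −
step 2: row/col 2 already zero → sign 0
signature = (0, 2, 1)

Answer: (0, 2, 1)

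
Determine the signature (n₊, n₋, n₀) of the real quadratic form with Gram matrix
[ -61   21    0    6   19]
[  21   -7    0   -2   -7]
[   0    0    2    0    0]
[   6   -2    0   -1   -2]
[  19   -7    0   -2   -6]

step 0: pivot -61 → sign −
step 1: pivot 14/61 → sign +
step 2: pivot 2 → sign +
step 3: pivot -3/7 → sign −
step 4: pivot -1 → sign −
signature = (2, 3, 0)

Answer: (2, 3, 0)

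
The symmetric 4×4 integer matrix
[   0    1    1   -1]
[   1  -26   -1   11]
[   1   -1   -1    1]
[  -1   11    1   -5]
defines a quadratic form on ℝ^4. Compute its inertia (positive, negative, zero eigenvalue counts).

step 0: pivot -26 → sign −
step 1: pivot 1/26 → sign +
step 2: pivot -25 → sign −
step 3: row/col 3 already zero → sign 0
signature = (1, 2, 1)

Answer: (1, 2, 1)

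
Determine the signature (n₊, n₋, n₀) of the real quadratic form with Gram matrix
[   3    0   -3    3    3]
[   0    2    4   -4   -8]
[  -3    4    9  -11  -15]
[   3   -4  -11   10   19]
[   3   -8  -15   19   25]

step 0: pivot 3 → sign +
step 1: pivot 2 → sign +
step 2: pivot -2 → sign −
step 3: pivot -1 → sign −
step 4: pivot -2 → sign −
signature = (2, 3, 0)

Answer: (2, 3, 0)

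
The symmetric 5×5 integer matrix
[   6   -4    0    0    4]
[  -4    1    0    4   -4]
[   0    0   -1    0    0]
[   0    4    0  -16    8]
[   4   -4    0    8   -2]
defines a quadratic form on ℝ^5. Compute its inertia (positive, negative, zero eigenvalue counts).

step 0: pivot 6 → sign +
step 1: pivot -5/3 → sign −
step 2: pivot -1 → sign −
step 3: pivot -32/5 → sign −
step 4: row/col 4 already zero → sign 0
signature = (1, 3, 1)

Answer: (1, 3, 1)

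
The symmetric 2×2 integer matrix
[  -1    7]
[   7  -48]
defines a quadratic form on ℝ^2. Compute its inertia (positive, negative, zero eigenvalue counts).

Answer: (1, 1, 0)

Derivation:
step 0: pivot -1 → sign −
step 1: pivot 1 → sign +
signature = (1, 1, 0)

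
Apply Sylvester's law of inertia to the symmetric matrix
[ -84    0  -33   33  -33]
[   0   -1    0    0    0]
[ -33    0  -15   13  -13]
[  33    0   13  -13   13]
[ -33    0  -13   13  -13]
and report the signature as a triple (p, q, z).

Answer: (0, 4, 1)

Derivation:
step 0: pivot -84 → sign −
step 1: pivot -1 → sign −
step 2: pivot -57/28 → sign −
step 3: pivot -2/57 → sign −
step 4: row/col 4 already zero → sign 0
signature = (0, 4, 1)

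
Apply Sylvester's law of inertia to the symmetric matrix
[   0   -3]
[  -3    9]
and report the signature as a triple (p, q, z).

Answer: (1, 1, 0)

Derivation:
step 0: pivot 9 → sign +
step 1: pivot -1 → sign −
signature = (1, 1, 0)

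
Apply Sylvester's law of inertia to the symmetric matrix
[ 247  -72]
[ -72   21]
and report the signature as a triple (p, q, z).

step 0: pivot 247 → sign +
step 1: pivot 3/247 → sign +
signature = (2, 0, 0)

Answer: (2, 0, 0)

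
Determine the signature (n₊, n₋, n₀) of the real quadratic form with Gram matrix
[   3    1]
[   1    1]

Answer: (2, 0, 0)

Derivation:
step 0: pivot 3 → sign +
step 1: pivot 2/3 → sign +
signature = (2, 0, 0)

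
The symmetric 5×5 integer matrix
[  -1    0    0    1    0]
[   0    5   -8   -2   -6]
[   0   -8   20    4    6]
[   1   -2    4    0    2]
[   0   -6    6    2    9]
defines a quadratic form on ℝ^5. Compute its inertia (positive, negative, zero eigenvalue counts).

Answer: (3, 1, 1)

Derivation:
step 0: pivot -1 → sign −
step 1: pivot 5 → sign +
step 2: pivot 36/5 → sign +
step 3: pivot 1/9 → sign +
step 4: row/col 4 already zero → sign 0
signature = (3, 1, 1)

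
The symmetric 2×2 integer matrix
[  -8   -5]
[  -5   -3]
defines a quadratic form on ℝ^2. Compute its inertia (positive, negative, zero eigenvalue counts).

Answer: (1, 1, 0)

Derivation:
step 0: pivot -8 → sign −
step 1: pivot 1/8 → sign +
signature = (1, 1, 0)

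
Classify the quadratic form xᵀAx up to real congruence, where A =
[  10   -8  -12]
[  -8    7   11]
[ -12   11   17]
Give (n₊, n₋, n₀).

Answer: (2, 1, 0)

Derivation:
step 0: pivot 10 → sign +
step 1: pivot 3/5 → sign +
step 2: pivot -2/3 → sign −
signature = (2, 1, 0)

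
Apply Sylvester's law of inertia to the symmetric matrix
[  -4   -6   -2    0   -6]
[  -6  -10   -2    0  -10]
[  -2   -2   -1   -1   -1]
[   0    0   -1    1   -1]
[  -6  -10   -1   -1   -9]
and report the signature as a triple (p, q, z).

step 0: pivot -4 → sign −
step 1: pivot -1 → sign −
step 2: pivot 1 → sign +
step 3: row/col 3 already zero → sign 0
step 4: row/col 4 already zero → sign 0
signature = (1, 2, 2)

Answer: (1, 2, 2)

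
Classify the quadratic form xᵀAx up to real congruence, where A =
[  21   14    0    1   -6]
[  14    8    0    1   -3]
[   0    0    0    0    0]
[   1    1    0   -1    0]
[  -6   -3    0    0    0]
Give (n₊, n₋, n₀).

Answer: (1, 3, 1)

Derivation:
step 0: pivot 21 → sign +
step 1: pivot -4/3 → sign −
step 2: pivot -27/28 → sign −
step 3: pivot -2/3 → sign −
step 4: row/col 4 already zero → sign 0
signature = (1, 3, 1)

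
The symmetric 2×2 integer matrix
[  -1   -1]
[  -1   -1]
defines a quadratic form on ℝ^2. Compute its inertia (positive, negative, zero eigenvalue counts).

Answer: (0, 1, 1)

Derivation:
step 0: pivot -1 → sign −
step 1: row/col 1 already zero → sign 0
signature = (0, 1, 1)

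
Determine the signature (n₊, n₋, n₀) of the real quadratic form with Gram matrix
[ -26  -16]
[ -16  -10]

step 0: pivot -26 → sign −
step 1: pivot -2/13 → sign −
signature = (0, 2, 0)

Answer: (0, 2, 0)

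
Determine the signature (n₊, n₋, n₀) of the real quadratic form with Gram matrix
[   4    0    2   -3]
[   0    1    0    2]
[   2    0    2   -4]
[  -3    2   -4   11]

Answer: (3, 1, 0)

Derivation:
step 0: pivot 4 → sign +
step 1: pivot 1 → sign +
step 2: pivot 1 → sign +
step 3: pivot -3/2 → sign −
signature = (3, 1, 0)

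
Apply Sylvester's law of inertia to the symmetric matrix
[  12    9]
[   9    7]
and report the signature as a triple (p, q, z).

Answer: (2, 0, 0)

Derivation:
step 0: pivot 12 → sign +
step 1: pivot 1/4 → sign +
signature = (2, 0, 0)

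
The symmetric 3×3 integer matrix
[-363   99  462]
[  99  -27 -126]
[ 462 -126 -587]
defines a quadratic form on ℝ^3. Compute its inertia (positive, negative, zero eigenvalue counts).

step 0: pivot -363 → sign −
step 1: pivot 1 → sign +
step 2: row/col 2 already zero → sign 0
signature = (1, 1, 1)

Answer: (1, 1, 1)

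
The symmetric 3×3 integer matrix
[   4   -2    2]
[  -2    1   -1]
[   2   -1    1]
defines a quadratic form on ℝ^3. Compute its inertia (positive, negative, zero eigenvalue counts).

step 0: pivot 4 → sign +
step 1: row/col 1 already zero → sign 0
step 2: row/col 2 already zero → sign 0
signature = (1, 0, 2)

Answer: (1, 0, 2)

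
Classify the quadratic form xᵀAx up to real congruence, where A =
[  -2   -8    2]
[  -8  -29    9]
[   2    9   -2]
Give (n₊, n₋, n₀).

step 0: pivot -2 → sign −
step 1: pivot 3 → sign +
step 2: pivot -1/3 → sign −
signature = (1, 2, 0)

Answer: (1, 2, 0)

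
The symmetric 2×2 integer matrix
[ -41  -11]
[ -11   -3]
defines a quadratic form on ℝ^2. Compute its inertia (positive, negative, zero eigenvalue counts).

Answer: (0, 2, 0)

Derivation:
step 0: pivot -41 → sign −
step 1: pivot -2/41 → sign −
signature = (0, 2, 0)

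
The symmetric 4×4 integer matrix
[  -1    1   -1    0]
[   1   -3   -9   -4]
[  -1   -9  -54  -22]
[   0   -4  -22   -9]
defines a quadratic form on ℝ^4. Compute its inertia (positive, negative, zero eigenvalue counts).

step 0: pivot -1 → sign −
step 1: pivot -2 → sign −
step 2: pivot -3 → sign −
step 3: pivot 1/3 → sign +
signature = (1, 3, 0)

Answer: (1, 3, 0)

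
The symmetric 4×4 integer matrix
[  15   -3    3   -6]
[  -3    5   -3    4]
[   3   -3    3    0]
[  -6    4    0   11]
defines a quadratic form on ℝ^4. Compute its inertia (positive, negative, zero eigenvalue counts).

Answer: (3, 0, 1)

Derivation:
step 0: pivot 15 → sign +
step 1: pivot 22/5 → sign +
step 2: pivot 12/11 → sign +
step 3: row/col 3 already zero → sign 0
signature = (3, 0, 1)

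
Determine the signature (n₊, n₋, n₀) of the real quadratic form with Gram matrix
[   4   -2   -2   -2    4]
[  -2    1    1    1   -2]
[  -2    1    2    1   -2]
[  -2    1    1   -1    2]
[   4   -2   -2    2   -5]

step 0: pivot 4 → sign +
step 1: pivot 1 → sign +
step 2: pivot -2 → sign −
step 3: pivot -1 → sign −
step 4: row/col 4 already zero → sign 0
signature = (2, 2, 1)

Answer: (2, 2, 1)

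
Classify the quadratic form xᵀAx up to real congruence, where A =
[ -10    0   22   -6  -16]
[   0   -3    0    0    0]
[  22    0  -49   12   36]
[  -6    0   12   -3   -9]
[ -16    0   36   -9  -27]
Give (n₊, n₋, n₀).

step 0: pivot -10 → sign −
step 1: pivot -3 → sign −
step 2: pivot -3/5 → sign −
step 3: pivot 3 → sign +
step 4: pivot -2/3 → sign −
signature = (1, 4, 0)

Answer: (1, 4, 0)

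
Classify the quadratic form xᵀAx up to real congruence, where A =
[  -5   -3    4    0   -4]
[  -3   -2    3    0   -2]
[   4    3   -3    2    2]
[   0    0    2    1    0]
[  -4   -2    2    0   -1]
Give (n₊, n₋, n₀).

Answer: (2, 3, 0)

Derivation:
step 0: pivot -5 → sign −
step 1: pivot -1/5 → sign −
step 2: pivot 2 → sign +
step 3: pivot -1 → sign −
step 4: pivot 3 → sign +
signature = (2, 3, 0)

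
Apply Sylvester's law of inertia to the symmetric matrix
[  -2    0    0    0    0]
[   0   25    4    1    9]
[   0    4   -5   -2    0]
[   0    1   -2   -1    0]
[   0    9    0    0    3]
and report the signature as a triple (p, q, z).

Answer: (2, 3, 0)

Derivation:
step 0: pivot -2 → sign −
step 1: pivot 25 → sign +
step 2: pivot -141/25 → sign −
step 3: pivot -10/47 → sign −
step 4: pivot 3/10 → sign +
signature = (2, 3, 0)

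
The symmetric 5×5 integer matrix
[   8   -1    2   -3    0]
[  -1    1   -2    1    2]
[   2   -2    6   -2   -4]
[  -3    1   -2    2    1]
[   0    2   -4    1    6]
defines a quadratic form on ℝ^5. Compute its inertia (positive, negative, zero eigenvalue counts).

step 0: pivot 8 → sign +
step 1: pivot 7/8 → sign +
step 2: pivot 2 → sign +
step 3: pivot 3/7 → sign +
step 4: pivot 1 → sign +
signature = (5, 0, 0)

Answer: (5, 0, 0)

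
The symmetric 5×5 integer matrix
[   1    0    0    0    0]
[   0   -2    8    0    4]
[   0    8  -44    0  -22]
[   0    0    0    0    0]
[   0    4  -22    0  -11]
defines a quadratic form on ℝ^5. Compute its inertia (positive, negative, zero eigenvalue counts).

step 0: pivot 1 → sign +
step 1: pivot -2 → sign −
step 2: pivot -12 → sign −
step 3: row/col 3 already zero → sign 0
step 4: row/col 4 already zero → sign 0
signature = (1, 2, 2)

Answer: (1, 2, 2)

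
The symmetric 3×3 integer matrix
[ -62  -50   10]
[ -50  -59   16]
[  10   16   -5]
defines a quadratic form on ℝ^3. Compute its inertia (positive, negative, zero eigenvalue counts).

Answer: (0, 3, 0)

Derivation:
step 0: pivot -62 → sign −
step 1: pivot -579/31 → sign −
step 2: pivot -3/193 → sign −
signature = (0, 3, 0)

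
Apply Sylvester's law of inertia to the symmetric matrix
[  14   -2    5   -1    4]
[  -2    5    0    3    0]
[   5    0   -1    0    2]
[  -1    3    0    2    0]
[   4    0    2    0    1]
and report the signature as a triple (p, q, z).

step 0: pivot 14 → sign +
step 1: pivot 33/7 → sign +
step 2: pivot -191/66 → sign −
step 3: pivot 38/191 → sign +
step 4: pivot -3/19 → sign −
signature = (3, 2, 0)

Answer: (3, 2, 0)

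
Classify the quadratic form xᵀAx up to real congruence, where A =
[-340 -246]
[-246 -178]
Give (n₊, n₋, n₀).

Answer: (0, 2, 0)

Derivation:
step 0: pivot -340 → sign −
step 1: pivot -1/85 → sign −
signature = (0, 2, 0)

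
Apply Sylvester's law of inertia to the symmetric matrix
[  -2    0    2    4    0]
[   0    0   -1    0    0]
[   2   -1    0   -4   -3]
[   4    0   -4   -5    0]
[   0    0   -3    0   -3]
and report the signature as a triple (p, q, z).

Answer: (2, 3, 0)

Derivation:
step 0: pivot -2 → sign −
step 1: pivot 2 → sign +
step 2: pivot -1/2 → sign −
step 3: pivot 3 → sign +
step 4: pivot -3 → sign −
signature = (2, 3, 0)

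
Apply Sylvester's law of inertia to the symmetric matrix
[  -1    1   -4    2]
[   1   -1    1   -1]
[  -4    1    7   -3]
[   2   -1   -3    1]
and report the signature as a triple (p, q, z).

step 0: pivot -1 → sign −
step 1: pivot 23 → sign +
step 2: pivot -9/23 → sign −
step 3: pivot 2/9 → sign +
signature = (2, 2, 0)

Answer: (2, 2, 0)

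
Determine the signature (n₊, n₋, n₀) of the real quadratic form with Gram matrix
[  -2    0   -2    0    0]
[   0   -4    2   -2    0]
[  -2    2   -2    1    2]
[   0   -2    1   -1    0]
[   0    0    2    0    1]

step 0: pivot -2 → sign −
step 1: pivot -4 → sign −
step 2: pivot 1 → sign +
step 3: pivot -3 → sign −
step 4: row/col 4 already zero → sign 0
signature = (1, 3, 1)

Answer: (1, 3, 1)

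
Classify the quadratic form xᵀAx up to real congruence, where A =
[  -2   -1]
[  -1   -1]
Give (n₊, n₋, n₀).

step 0: pivot -2 → sign −
step 1: pivot -1/2 → sign −
signature = (0, 2, 0)

Answer: (0, 2, 0)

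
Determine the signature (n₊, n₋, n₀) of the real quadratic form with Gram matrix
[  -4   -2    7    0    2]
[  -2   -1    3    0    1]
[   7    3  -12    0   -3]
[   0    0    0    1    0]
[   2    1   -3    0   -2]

step 0: pivot -4 → sign −
step 1: pivot 1/4 → sign +
step 2: pivot -1 → sign −
step 3: pivot 1 → sign +
step 4: pivot -1 → sign −
signature = (2, 3, 0)

Answer: (2, 3, 0)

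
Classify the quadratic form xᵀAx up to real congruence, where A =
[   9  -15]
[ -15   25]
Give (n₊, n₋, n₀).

step 0: pivot 9 → sign +
step 1: row/col 1 already zero → sign 0
signature = (1, 0, 1)

Answer: (1, 0, 1)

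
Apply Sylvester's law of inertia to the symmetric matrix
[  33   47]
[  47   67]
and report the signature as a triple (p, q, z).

step 0: pivot 33 → sign +
step 1: pivot 2/33 → sign +
signature = (2, 0, 0)

Answer: (2, 0, 0)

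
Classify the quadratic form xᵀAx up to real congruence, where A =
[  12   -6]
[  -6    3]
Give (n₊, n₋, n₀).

step 0: pivot 12 → sign +
step 1: row/col 1 already zero → sign 0
signature = (1, 0, 1)

Answer: (1, 0, 1)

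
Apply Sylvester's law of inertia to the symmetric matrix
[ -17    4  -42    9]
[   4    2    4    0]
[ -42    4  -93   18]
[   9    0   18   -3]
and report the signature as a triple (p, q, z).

Answer: (2, 2, 0)

Derivation:
step 0: pivot -17 → sign −
step 1: pivot 50/17 → sign +
step 2: pivot -1 → sign −
step 3: pivot 6/25 → sign +
signature = (2, 2, 0)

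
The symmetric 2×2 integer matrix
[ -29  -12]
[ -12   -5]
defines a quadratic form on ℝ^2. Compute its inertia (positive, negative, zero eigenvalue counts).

step 0: pivot -29 → sign −
step 1: pivot -1/29 → sign −
signature = (0, 2, 0)

Answer: (0, 2, 0)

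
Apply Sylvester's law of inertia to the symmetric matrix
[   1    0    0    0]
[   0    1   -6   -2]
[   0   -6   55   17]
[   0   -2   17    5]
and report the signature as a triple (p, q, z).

Answer: (3, 1, 0)

Derivation:
step 0: pivot 1 → sign +
step 1: pivot 1 → sign +
step 2: pivot 19 → sign +
step 3: pivot -6/19 → sign −
signature = (3, 1, 0)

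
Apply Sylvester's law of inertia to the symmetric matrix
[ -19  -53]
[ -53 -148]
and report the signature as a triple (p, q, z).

Answer: (0, 2, 0)

Derivation:
step 0: pivot -19 → sign −
step 1: pivot -3/19 → sign −
signature = (0, 2, 0)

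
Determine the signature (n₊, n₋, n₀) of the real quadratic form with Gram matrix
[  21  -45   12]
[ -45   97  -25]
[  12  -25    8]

step 0: pivot 21 → sign +
step 1: pivot 4/7 → sign +
step 2: pivot 1/4 → sign +
signature = (3, 0, 0)

Answer: (3, 0, 0)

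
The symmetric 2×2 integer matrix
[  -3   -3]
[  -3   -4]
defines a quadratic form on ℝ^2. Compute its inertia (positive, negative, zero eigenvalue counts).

step 0: pivot -3 → sign −
step 1: pivot -1 → sign −
signature = (0, 2, 0)

Answer: (0, 2, 0)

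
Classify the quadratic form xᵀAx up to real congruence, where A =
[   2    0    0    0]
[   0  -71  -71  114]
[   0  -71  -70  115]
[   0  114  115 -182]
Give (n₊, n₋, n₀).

step 0: pivot 2 → sign +
step 1: pivot -71 → sign −
step 2: pivot 1 → sign +
step 3: pivot 3/71 → sign +
signature = (3, 1, 0)

Answer: (3, 1, 0)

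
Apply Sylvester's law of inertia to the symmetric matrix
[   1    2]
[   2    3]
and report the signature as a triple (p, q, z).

step 0: pivot 1 → sign +
step 1: pivot -1 → sign −
signature = (1, 1, 0)

Answer: (1, 1, 0)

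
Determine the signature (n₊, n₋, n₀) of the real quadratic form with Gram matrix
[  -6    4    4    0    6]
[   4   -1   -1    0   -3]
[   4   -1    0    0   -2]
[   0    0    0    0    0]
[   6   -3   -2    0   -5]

Answer: (2, 2, 1)

Derivation:
step 0: pivot -6 → sign −
step 1: pivot 5/3 → sign +
step 2: pivot 1 → sign +
step 3: pivot -3/5 → sign −
step 4: row/col 4 already zero → sign 0
signature = (2, 2, 1)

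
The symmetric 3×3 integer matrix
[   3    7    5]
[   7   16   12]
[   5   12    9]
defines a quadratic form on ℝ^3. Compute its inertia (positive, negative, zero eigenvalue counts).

step 0: pivot 3 → sign +
step 1: pivot -1/3 → sign −
step 2: pivot 1 → sign +
signature = (2, 1, 0)

Answer: (2, 1, 0)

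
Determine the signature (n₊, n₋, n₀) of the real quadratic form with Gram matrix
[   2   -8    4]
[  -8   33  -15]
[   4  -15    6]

step 0: pivot 2 → sign +
step 1: pivot 1 → sign +
step 2: pivot -3 → sign −
signature = (2, 1, 0)

Answer: (2, 1, 0)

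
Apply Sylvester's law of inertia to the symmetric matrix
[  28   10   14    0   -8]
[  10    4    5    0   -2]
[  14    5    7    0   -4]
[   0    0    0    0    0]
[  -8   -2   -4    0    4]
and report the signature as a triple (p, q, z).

Answer: (2, 0, 3)

Derivation:
step 0: pivot 28 → sign +
step 1: pivot 3/7 → sign +
step 2: row/col 2 already zero → sign 0
step 3: row/col 3 already zero → sign 0
step 4: row/col 4 already zero → sign 0
signature = (2, 0, 3)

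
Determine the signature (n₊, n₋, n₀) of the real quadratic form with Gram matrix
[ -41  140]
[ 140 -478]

Answer: (1, 1, 0)

Derivation:
step 0: pivot -41 → sign −
step 1: pivot 2/41 → sign +
signature = (1, 1, 0)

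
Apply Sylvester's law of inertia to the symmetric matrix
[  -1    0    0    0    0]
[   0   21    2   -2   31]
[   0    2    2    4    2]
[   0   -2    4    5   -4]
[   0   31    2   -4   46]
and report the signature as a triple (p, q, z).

step 0: pivot -1 → sign −
step 1: pivot 21 → sign +
step 2: pivot 38/21 → sign +
step 3: pivot -93/19 → sign −
step 4: pivot 1/93 → sign +
signature = (3, 2, 0)

Answer: (3, 2, 0)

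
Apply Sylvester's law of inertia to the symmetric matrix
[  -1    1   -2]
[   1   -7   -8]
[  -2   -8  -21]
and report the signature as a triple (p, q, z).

step 0: pivot -1 → sign −
step 1: pivot -6 → sign −
step 2: pivot -1/3 → sign −
signature = (0, 3, 0)

Answer: (0, 3, 0)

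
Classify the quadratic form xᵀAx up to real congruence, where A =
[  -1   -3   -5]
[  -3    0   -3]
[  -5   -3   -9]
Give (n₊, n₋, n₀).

step 0: pivot -1 → sign −
step 1: pivot 9 → sign +
step 2: row/col 2 already zero → sign 0
signature = (1, 1, 1)

Answer: (1, 1, 1)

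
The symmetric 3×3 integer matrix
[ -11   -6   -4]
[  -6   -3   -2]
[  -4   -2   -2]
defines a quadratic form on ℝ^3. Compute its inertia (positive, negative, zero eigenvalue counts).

step 0: pivot -11 → sign −
step 1: pivot 3/11 → sign +
step 2: pivot -2/3 → sign −
signature = (1, 2, 0)

Answer: (1, 2, 0)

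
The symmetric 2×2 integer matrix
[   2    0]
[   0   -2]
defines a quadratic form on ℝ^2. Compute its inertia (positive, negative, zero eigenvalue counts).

Answer: (1, 1, 0)

Derivation:
step 0: pivot 2 → sign +
step 1: pivot -2 → sign −
signature = (1, 1, 0)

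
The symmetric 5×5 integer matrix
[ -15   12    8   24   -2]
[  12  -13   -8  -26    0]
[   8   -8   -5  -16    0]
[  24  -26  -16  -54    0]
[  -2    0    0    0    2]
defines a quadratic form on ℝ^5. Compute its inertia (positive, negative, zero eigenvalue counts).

Answer: (1, 4, 0)

Derivation:
step 0: pivot -15 → sign −
step 1: pivot -17/5 → sign −
step 2: pivot 1/51 → sign +
step 3: pivot -2 → sign −
step 4: pivot -2 → sign −
signature = (1, 4, 0)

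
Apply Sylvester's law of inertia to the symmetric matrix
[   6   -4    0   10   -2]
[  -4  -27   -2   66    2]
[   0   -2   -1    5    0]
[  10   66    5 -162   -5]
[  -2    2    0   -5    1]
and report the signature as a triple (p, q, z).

step 0: pivot 6 → sign +
step 1: pivot -89/3 → sign −
step 2: pivot -77/89 → sign −
step 3: pivot -51/77 → sign −
step 4: pivot 6/17 → sign +
signature = (2, 3, 0)

Answer: (2, 3, 0)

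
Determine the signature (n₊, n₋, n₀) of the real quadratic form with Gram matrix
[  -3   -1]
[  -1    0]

step 0: pivot -3 → sign −
step 1: pivot 1/3 → sign +
signature = (1, 1, 0)

Answer: (1, 1, 0)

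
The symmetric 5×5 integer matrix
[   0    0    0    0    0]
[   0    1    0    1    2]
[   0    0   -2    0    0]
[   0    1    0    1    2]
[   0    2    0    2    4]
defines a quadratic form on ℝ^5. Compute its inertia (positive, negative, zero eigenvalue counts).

step 0: pivot 1 → sign +
step 1: pivot -2 → sign −
step 2: row/col 2 already zero → sign 0
step 3: row/col 3 already zero → sign 0
step 4: row/col 4 already zero → sign 0
signature = (1, 1, 3)

Answer: (1, 1, 3)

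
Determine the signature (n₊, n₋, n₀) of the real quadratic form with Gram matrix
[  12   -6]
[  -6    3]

step 0: pivot 12 → sign +
step 1: row/col 1 already zero → sign 0
signature = (1, 0, 1)

Answer: (1, 0, 1)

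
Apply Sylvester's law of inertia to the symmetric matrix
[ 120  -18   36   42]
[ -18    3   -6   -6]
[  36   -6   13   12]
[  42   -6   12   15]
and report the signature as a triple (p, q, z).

step 0: pivot 120 → sign +
step 1: pivot 3/10 → sign +
step 2: pivot 1 → sign +
step 3: row/col 3 already zero → sign 0
signature = (3, 0, 1)

Answer: (3, 0, 1)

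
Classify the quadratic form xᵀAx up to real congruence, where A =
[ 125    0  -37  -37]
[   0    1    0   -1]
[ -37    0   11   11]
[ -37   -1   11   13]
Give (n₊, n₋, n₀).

Answer: (4, 0, 0)

Derivation:
step 0: pivot 125 → sign +
step 1: pivot 1 → sign +
step 2: pivot 6/125 → sign +
step 3: pivot 1 → sign +
signature = (4, 0, 0)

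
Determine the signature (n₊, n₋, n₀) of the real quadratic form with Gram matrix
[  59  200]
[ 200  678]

step 0: pivot 59 → sign +
step 1: pivot 2/59 → sign +
signature = (2, 0, 0)

Answer: (2, 0, 0)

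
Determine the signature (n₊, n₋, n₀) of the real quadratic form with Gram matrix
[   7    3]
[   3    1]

Answer: (1, 1, 0)

Derivation:
step 0: pivot 7 → sign +
step 1: pivot -2/7 → sign −
signature = (1, 1, 0)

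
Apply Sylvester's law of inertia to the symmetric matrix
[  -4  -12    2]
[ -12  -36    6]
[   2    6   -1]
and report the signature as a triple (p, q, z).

step 0: pivot -4 → sign −
step 1: row/col 1 already zero → sign 0
step 2: row/col 2 already zero → sign 0
signature = (0, 1, 2)

Answer: (0, 1, 2)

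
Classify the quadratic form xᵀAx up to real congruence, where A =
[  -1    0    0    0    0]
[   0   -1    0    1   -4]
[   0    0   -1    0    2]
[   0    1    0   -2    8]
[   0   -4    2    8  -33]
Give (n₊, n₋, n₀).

step 0: pivot -1 → sign −
step 1: pivot -1 → sign −
step 2: pivot -1 → sign −
step 3: pivot -1 → sign −
step 4: pivot 3 → sign +
signature = (1, 4, 0)

Answer: (1, 4, 0)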